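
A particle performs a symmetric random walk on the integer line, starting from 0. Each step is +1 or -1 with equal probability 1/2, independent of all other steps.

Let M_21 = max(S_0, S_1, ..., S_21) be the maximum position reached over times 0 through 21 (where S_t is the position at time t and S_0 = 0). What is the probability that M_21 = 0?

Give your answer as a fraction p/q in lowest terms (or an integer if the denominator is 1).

Let M_21 = max(S_0,...,S_21). Use the reflection principle: for j ≥ 1, #{paths with M_21 ≥ j} = #{S_21 ≥ j} + #{S_21 ≥ j+1}.
P(M_21 ≥ 0) = 1 since S_0 = 0, so #{M_21 ≥ 0} = 2097152.
#{M_21 ≥ 1} = #{S_21 ≥ 1} + #{S_21 ≥ 2} = 1048576 + 695860 = 1744436.
#{M_21 = 0} = 2097152 - 1744436 = 352716.
P(M_21 = 0) = 352716/2097152 = 88179/524288

Answer: 88179/524288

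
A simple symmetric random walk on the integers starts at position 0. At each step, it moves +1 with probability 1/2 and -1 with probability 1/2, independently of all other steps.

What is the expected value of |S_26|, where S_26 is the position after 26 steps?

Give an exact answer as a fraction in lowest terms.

S_26 takes values m ≡ 0 (mod 2) with |m| ≤ 26; P(S_26=m) = C(26,(26+m)/2)/2^26.
Total paths: 2^26 = 67108864
Distribution: P(S=-26)=1/67108864, P(S=-24)=26/67108864, P(S=-22)=325/67108864, P(S=-20)=2600/67108864, P(S=-18)=14950/67108864, P(S=-16)=65780/67108864, P(S=-14)=230230/67108864, P(S=-12)=657800/67108864, P(S=-10)=1562275/67108864, P(S=-8)=3124550/67108864, P(S=-6)=5311735/67108864, P(S=-4)=7726160/67108864, P(S=-2)=9657700/67108864, P(S=0)=10400600/67108864, P(S=2)=9657700/67108864, P(S=4)=7726160/67108864, P(S=6)=5311735/67108864, P(S=8)=3124550/67108864, P(S=10)=1562275/67108864, P(S=12)=657800/67108864, P(S=14)=230230/67108864, P(S=16)=65780/67108864, P(S=18)=14950/67108864, P(S=20)=2600/67108864, P(S=22)=325/67108864, P(S=24)=26/67108864, P(S=26)=1/67108864
E[|S_26|] = Σ_m |m|·P(S_26=m) = 270415600/67108864 = 16900975/4194304

Answer: 16900975/4194304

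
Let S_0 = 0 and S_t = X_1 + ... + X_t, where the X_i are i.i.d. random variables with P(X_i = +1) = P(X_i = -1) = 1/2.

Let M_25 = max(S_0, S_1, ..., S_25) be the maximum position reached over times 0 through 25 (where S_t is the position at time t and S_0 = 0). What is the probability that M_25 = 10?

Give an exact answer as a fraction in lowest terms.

Let M_25 = max(S_0,...,S_25). Use the reflection principle: for j ≥ 1, #{paths with M_25 ≥ j} = #{S_25 ≥ j} + #{S_25 ≥ j+1}.
By reflection, #{M_25 ≥ 10} = #{S_25 ≥ 10} + #{S_25 ≥ 11} = 726206 + 726206 = 1452412.
#{M_25 ≥ 11} = #{S_25 ≥ 11} + #{S_25 ≥ 12} = 726206 + 245506 = 971712.
#{M_25 = 10} = 1452412 - 971712 = 480700.
P(M_25 = 10) = 480700/33554432 = 120175/8388608

Answer: 120175/8388608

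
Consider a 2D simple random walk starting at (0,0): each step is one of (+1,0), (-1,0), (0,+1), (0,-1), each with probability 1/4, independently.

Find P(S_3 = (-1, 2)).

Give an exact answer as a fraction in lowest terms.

Let h be the number of horizontal steps (so 3-h are vertical). To end at (-1,2) need (h-1)/2 right-steps and ((3-h)+2)/2 up-steps.
Sum over h with 1 ≤ h ≤ 1, h ≡ 1 (mod 2), 3-h ≡ 0 (mod 2):
h=1: C(3,1)·C(1,0)·C(2,2) = 3·1·1 = 3
Total favorable: 3
Total paths: 4^3 = 64
P = 3/64 = 3/64

Answer: 3/64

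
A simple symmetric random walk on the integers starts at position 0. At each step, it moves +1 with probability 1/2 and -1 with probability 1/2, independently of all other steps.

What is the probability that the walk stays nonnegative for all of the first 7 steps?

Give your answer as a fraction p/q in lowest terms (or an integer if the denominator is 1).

Answer: 35/128

Derivation:
Let f(t,s) = #length-t paths at position s with S_1..S_t all ≥ 0.
f(t,s) = f(t-1,s-1) + f(t-1,s+1) for s ≥ 0; f(t,s) = 0 for s < 0.
t=0: f(0,0)=1
t=1: f(1,1)=1
t=2: f(2,0)=1 f(2,2)=1
t=3: f(3,1)=2 f(3,3)=1
t=4: f(4,0)=2 f(4,2)=3 f(4,4)=1
t=5: f(5,1)=5 f(5,3)=4 f(5,5)=1
t=6: f(6,0)=5 f(6,2)=9 f(6,4)=5 f(6,6)=1
t=7: f(7,1)=14 f(7,3)=14 f(7,5)=6 f(7,7)=1
Σ_s f(7,s) = 35
P = 35/128 = 35/128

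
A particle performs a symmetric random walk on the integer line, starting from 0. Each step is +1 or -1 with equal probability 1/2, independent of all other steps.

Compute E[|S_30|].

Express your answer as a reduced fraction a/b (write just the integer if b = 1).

Answer: 145422675/33554432

Derivation:
S_30 takes values m ≡ 0 (mod 2) with |m| ≤ 30; P(S_30=m) = C(30,(30+m)/2)/2^30.
Total paths: 2^30 = 1073741824
Distribution: P(S=-30)=1/1073741824, P(S=-28)=30/1073741824, P(S=-26)=435/1073741824, P(S=-24)=4060/1073741824, P(S=-22)=27405/1073741824, P(S=-20)=142506/1073741824, P(S=-18)=593775/1073741824, P(S=-16)=2035800/1073741824, P(S=-14)=5852925/1073741824, P(S=-12)=14307150/1073741824, P(S=-10)=30045015/1073741824, P(S=-8)=54627300/1073741824, P(S=-6)=86493225/1073741824, P(S=-4)=119759850/1073741824, P(S=-2)=145422675/1073741824, P(S=0)=155117520/1073741824, P(S=2)=145422675/1073741824, P(S=4)=119759850/1073741824, P(S=6)=86493225/1073741824, P(S=8)=54627300/1073741824, P(S=10)=30045015/1073741824, P(S=12)=14307150/1073741824, P(S=14)=5852925/1073741824, P(S=16)=2035800/1073741824, P(S=18)=593775/1073741824, P(S=20)=142506/1073741824, P(S=22)=27405/1073741824, P(S=24)=4060/1073741824, P(S=26)=435/1073741824, P(S=28)=30/1073741824, P(S=30)=1/1073741824
E[|S_30|] = Σ_m |m|·P(S_30=m) = 4653525600/1073741824 = 145422675/33554432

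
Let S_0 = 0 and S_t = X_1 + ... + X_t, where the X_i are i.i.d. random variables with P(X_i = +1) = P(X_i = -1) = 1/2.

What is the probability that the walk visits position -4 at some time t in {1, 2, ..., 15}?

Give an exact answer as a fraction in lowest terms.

Answer: 309/1024

Derivation:
Count via complement. Let g(t,s) = #length-t paths at position s with S_1..S_t all ≠ -4.
g(t,s) = g(t-1,s-1) + g(t-1,s+1) for s ≠ -4; g(t,-4) = 0.
t=0: g(0,0)=1
t=1: g(1,-1)=1 g(1,1)=1
t=2: g(2,-2)=1 g(2,0)=2 g(2,2)=1
t=3: g(3,-3)=1 g(3,-1)=3 g(3,1)=3 g(3,3)=1
t=4: g(4,-2)=4 g(4,0)=6 g(4,2)=4 g(4,4)=1
t=5: g(5,-3)=4 g(5,-1)=10 g(5,1)=10 g(5,3)=5 g(5,5)=1
t=6: g(6,-2)=14 g(6,0)=20 g(6,2)=15 g(6,4)=6 g(6,6)=1
t=7: g(7,-3)=14 g(7,-1)=34 g(7,1)=35 g(7,3)=21 g(7,5)=7 g(7,7)=1
t=8: g(8,-2)=48 g(8,0)=69 g(8,2)=56 g(8,4)=28 g(8,6)=8 g(8,8)=1
t=9: g(9,-3)=48 g(9,-1)=117 g(9,1)=125 g(9,3)=84 g(9,5)=36 g(9,7)=9 g(9,9)=1
t=10: g(10,-2)=165 g(10,0)=242 g(10,2)=209 g(10,4)=120 g(10,6)=45 g(10,8)=10 g(10,10)=1
t=11: g(11,-3)=165 g(11,-1)=407 g(11,1)=451 g(11,3)=329 g(11,5)=165 g(11,7)=55 g(11,9)=11 g(11,11)=1
t=12: g(12,-2)=572 g(12,0)=858 g(12,2)=780 g(12,4)=494 g(12,6)=220 g(12,8)=66 g(12,10)=12 g(12,12)=1
t=13: g(13,-3)=572 g(13,-1)=1430 g(13,1)=1638 g(13,3)=1274 g(13,5)=714 g(13,7)=286 g(13,9)=78 g(13,11)=13 g(13,13)=1
t=14: g(14,-2)=2002 g(14,0)=3068 g(14,2)=2912 g(14,4)=1988 g(14,6)=1000 g(14,8)=364 g(14,10)=91 g(14,12)=14 g(14,14)=1
t=15: g(15,-3)=2002 g(15,-1)=5070 g(15,1)=5980 g(15,3)=4900 g(15,5)=2988 g(15,7)=1364 g(15,9)=455 g(15,11)=105 g(15,13)=15 g(15,15)=1
Paths never hitting -4: Σ_s g(15,s) = 22880
Paths hitting -4: 2^15 - 22880 = 9888
P = 9888/32768 = 309/1024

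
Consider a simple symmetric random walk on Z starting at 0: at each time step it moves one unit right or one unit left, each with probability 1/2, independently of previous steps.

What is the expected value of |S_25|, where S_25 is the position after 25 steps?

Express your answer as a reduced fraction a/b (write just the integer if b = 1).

Answer: 16900975/4194304

Derivation:
S_25 takes values m ≡ 1 (mod 2) with |m| ≤ 25; P(S_25=m) = C(25,(25+m)/2)/2^25.
Total paths: 2^25 = 33554432
Distribution: P(S=-25)=1/33554432, P(S=-23)=25/33554432, P(S=-21)=300/33554432, P(S=-19)=2300/33554432, P(S=-17)=12650/33554432, P(S=-15)=53130/33554432, P(S=-13)=177100/33554432, P(S=-11)=480700/33554432, P(S=-9)=1081575/33554432, P(S=-7)=2042975/33554432, P(S=-5)=3268760/33554432, P(S=-3)=4457400/33554432, P(S=-1)=5200300/33554432, P(S=1)=5200300/33554432, P(S=3)=4457400/33554432, P(S=5)=3268760/33554432, P(S=7)=2042975/33554432, P(S=9)=1081575/33554432, P(S=11)=480700/33554432, P(S=13)=177100/33554432, P(S=15)=53130/33554432, P(S=17)=12650/33554432, P(S=19)=2300/33554432, P(S=21)=300/33554432, P(S=23)=25/33554432, P(S=25)=1/33554432
E[|S_25|] = Σ_m |m|·P(S_25=m) = 135207800/33554432 = 16900975/4194304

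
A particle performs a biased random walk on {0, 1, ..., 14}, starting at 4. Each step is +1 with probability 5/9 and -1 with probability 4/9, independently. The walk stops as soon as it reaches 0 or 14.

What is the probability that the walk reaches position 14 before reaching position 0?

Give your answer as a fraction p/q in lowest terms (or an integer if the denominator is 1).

Biased walk: p = 5/9, q = 4/9, r = q/p = 4/5
Gambler's ruin: P(hit 14 before 0 | start at 4) = (1 - r^a)/(1 - r^N)
r^4 = 256/625; r^14 = 268435456/6103515625
P = (1 - 256/625) / (1 - 268435456/6103515625) = 369/625 / 5835080169/6103515625 = 400390625/648342241

Answer: 400390625/648342241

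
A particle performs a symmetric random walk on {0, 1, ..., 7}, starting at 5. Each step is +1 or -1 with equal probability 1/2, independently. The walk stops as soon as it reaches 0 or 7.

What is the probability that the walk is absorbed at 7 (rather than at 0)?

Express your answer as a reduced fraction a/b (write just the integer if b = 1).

Symmetric walk (p = 1/2): the harmonic-function argument gives P(hit 7 before 0 | start at 5) = a/N.
P = 5/7 = 5/7

Answer: 5/7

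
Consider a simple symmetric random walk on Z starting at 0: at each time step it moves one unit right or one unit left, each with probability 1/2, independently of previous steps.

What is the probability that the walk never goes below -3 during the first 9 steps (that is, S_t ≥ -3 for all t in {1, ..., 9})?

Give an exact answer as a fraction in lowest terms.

Let f(t,s) = #length-t paths at position s with S_1..S_t all ≥ -3.
f(t,s) = f(t-1,s-1) + f(t-1,s+1) for s ≥ -3; f(t,s) = 0 for s < -3.
t=0: f(0,0)=1
t=1: f(1,-1)=1 f(1,1)=1
t=2: f(2,-2)=1 f(2,0)=2 f(2,2)=1
t=3: f(3,-3)=1 f(3,-1)=3 f(3,1)=3 f(3,3)=1
t=4: f(4,-2)=4 f(4,0)=6 f(4,2)=4 f(4,4)=1
t=5: f(5,-3)=4 f(5,-1)=10 f(5,1)=10 f(5,3)=5 f(5,5)=1
t=6: f(6,-2)=14 f(6,0)=20 f(6,2)=15 f(6,4)=6 f(6,6)=1
t=7: f(7,-3)=14 f(7,-1)=34 f(7,1)=35 f(7,3)=21 f(7,5)=7 f(7,7)=1
t=8: f(8,-2)=48 f(8,0)=69 f(8,2)=56 f(8,4)=28 f(8,6)=8 f(8,8)=1
t=9: f(9,-3)=48 f(9,-1)=117 f(9,1)=125 f(9,3)=84 f(9,5)=36 f(9,7)=9 f(9,9)=1
Σ_s f(9,s) = 420
P = 420/512 = 105/128

Answer: 105/128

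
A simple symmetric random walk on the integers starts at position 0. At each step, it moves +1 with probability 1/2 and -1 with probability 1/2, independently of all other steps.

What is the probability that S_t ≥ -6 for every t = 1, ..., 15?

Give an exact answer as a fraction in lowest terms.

Answer: 30251/32768

Derivation:
Let f(t,s) = #length-t paths at position s with S_1..S_t all ≥ -6.
f(t,s) = f(t-1,s-1) + f(t-1,s+1) for s ≥ -6; f(t,s) = 0 for s < -6.
t=0: f(0,0)=1
t=1: f(1,-1)=1 f(1,1)=1
t=2: f(2,-2)=1 f(2,0)=2 f(2,2)=1
t=3: f(3,-3)=1 f(3,-1)=3 f(3,1)=3 f(3,3)=1
t=4: f(4,-4)=1 f(4,-2)=4 f(4,0)=6 f(4,2)=4 f(4,4)=1
t=5: f(5,-5)=1 f(5,-3)=5 f(5,-1)=10 f(5,1)=10 f(5,3)=5 f(5,5)=1
t=6: f(6,-6)=1 f(6,-4)=6 f(6,-2)=15 f(6,0)=20 f(6,2)=15 f(6,4)=6 f(6,6)=1
t=7: f(7,-5)=7 f(7,-3)=21 f(7,-1)=35 f(7,1)=35 f(7,3)=21 f(7,5)=7 f(7,7)=1
t=8: f(8,-6)=7 f(8,-4)=28 f(8,-2)=56 f(8,0)=70 f(8,2)=56 f(8,4)=28 f(8,6)=8 f(8,8)=1
t=9: f(9,-5)=35 f(9,-3)=84 f(9,-1)=126 f(9,1)=126 f(9,3)=84 f(9,5)=36 f(9,7)=9 f(9,9)=1
t=10: f(10,-6)=35 f(10,-4)=119 f(10,-2)=210 f(10,0)=252 f(10,2)=210 f(10,4)=120 f(10,6)=45 f(10,8)=10 f(10,10)=1
t=11: f(11,-5)=154 f(11,-3)=329 f(11,-1)=462 f(11,1)=462 f(11,3)=330 f(11,5)=165 f(11,7)=55 f(11,9)=11 f(11,11)=1
t=12: f(12,-6)=154 f(12,-4)=483 f(12,-2)=791 f(12,0)=924 f(12,2)=792 f(12,4)=495 f(12,6)=220 f(12,8)=66 f(12,10)=12 f(12,12)=1
t=13: f(13,-5)=637 f(13,-3)=1274 f(13,-1)=1715 f(13,1)=1716 f(13,3)=1287 f(13,5)=715 f(13,7)=286 f(13,9)=78 f(13,11)=13 f(13,13)=1
t=14: f(14,-6)=637 f(14,-4)=1911 f(14,-2)=2989 f(14,0)=3431 f(14,2)=3003 f(14,4)=2002 f(14,6)=1001 f(14,8)=364 f(14,10)=91 f(14,12)=14 f(14,14)=1
t=15: f(15,-5)=2548 f(15,-3)=4900 f(15,-1)=6420 f(15,1)=6434 f(15,3)=5005 f(15,5)=3003 f(15,7)=1365 f(15,9)=455 f(15,11)=105 f(15,13)=15 f(15,15)=1
Σ_s f(15,s) = 30251
P = 30251/32768 = 30251/32768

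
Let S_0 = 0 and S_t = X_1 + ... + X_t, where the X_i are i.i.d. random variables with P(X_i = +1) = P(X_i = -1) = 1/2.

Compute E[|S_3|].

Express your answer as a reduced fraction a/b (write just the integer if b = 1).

S_3 takes values m ≡ 1 (mod 2) with |m| ≤ 3; P(S_3=m) = C(3,(3+m)/2)/2^3.
Total paths: 2^3 = 8
Distribution: P(S=-3)=1/8, P(S=-1)=3/8, P(S=1)=3/8, P(S=3)=1/8
E[|S_3|] = Σ_m |m|·P(S_3=m) = 12/8 = 3/2

Answer: 3/2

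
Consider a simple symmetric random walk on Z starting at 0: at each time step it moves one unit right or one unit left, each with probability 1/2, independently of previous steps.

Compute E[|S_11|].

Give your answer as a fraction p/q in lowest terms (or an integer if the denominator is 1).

Answer: 693/256

Derivation:
S_11 takes values m ≡ 1 (mod 2) with |m| ≤ 11; P(S_11=m) = C(11,(11+m)/2)/2^11.
Total paths: 2^11 = 2048
Distribution: P(S=-11)=1/2048, P(S=-9)=11/2048, P(S=-7)=55/2048, P(S=-5)=165/2048, P(S=-3)=330/2048, P(S=-1)=462/2048, P(S=1)=462/2048, P(S=3)=330/2048, P(S=5)=165/2048, P(S=7)=55/2048, P(S=9)=11/2048, P(S=11)=1/2048
E[|S_11|] = Σ_m |m|·P(S_11=m) = 5544/2048 = 693/256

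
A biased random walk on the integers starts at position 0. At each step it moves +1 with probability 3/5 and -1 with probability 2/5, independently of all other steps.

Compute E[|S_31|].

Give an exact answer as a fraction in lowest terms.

Answer: 1292422029532026543119/186264514923095703125

Derivation:
S_31 takes values m ≡ 1 (mod 2) with |m| ≤ 31; P(S_31=m) = C(31,(31+m)/2) · (3/5)^((31+m)/2) · (2/5)^((31-m)/2).
Distribution: P(S=-31)=2147483648/4656612873077392578125, P(S=-29)=99857989632/4656612873077392578125, P(S=-27)=449360953344/931322574615478515625, P(S=-25)=6515733823488/931322574615478515625, P(S=-23)=68415205146624/931322574615478515625, P(S=-21)=2770815808438272/4656612873077392578125, P(S=-19)=18010302754848768/4656612873077392578125, P(S=-17)=3859350590324736/186264514923095703125, P(S=-15)=17367077656461312/186264514923095703125, P(S=-13)=66573797683101696/186264514923095703125, P(S=-11)=1098467661771177984/931322574615478515625, P(S=-9)=3145611940526555136/931322574615478515625, P(S=-7)=1572805970263277568/186264514923095703125, P(S=-5)=3448074627115646976/186264514923095703125, P(S=-3)=6649858209437319168/186264514923095703125, P(S=-1)=56523794780217212928/931322574615478515625, P(S=1)=84785692170325819392/931322574615478515625, P(S=3)=22443271456850952192/186264514923095703125, P(S=5)=26183816699659444224/186264514923095703125, P(S=7)=26872864507545219072/186264514923095703125, P(S=9)=120927890283953485824/931322574615478515625, P(S=11)=95014770937392024576/931322574615478515625, P(S=13)=12956559673280730624/186264514923095703125, P(S=15)=7604937199534341888/186264514923095703125, P(S=17)=3802468599767170944/186264514923095703125, P(S=19)=39925920297555294912/4656612873077392578125, P(S=21)=13820510872230679008/4656612873077392578125, P(S=23)=767806159568371056/931322574615478515625, P(S=25)=164529891336079512/931322574615478515625, P(S=27)=25530500379736476/931322574615478515625, P(S=29)=12765250189868238/4656612873077392578125, P(S=31)=617673396283947/4656612873077392578125
E[|S_31|] = Σ_m |m|·P(S_31=m) = 1292422029532026543119/186264514923095703125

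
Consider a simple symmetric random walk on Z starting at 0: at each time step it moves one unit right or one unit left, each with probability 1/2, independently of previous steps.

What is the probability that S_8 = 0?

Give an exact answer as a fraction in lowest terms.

Answer: 35/128

Derivation:
To return to 0 after 8 steps: need exactly 4 steps of +1 and 4 of -1.
Favorable paths: C(8,4) = 70
Total paths: 2^8 = 256
P = 70/256 = 35/128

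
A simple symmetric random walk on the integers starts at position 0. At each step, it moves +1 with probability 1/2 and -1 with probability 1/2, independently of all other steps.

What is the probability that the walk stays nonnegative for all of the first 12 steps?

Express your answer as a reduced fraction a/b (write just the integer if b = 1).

Let f(t,s) = #length-t paths at position s with S_1..S_t all ≥ 0.
f(t,s) = f(t-1,s-1) + f(t-1,s+1) for s ≥ 0; f(t,s) = 0 for s < 0.
t=0: f(0,0)=1
t=1: f(1,1)=1
t=2: f(2,0)=1 f(2,2)=1
t=3: f(3,1)=2 f(3,3)=1
t=4: f(4,0)=2 f(4,2)=3 f(4,4)=1
t=5: f(5,1)=5 f(5,3)=4 f(5,5)=1
t=6: f(6,0)=5 f(6,2)=9 f(6,4)=5 f(6,6)=1
t=7: f(7,1)=14 f(7,3)=14 f(7,5)=6 f(7,7)=1
t=8: f(8,0)=14 f(8,2)=28 f(8,4)=20 f(8,6)=7 f(8,8)=1
t=9: f(9,1)=42 f(9,3)=48 f(9,5)=27 f(9,7)=8 f(9,9)=1
t=10: f(10,0)=42 f(10,2)=90 f(10,4)=75 f(10,6)=35 f(10,8)=9 f(10,10)=1
t=11: f(11,1)=132 f(11,3)=165 f(11,5)=110 f(11,7)=44 f(11,9)=10 f(11,11)=1
t=12: f(12,0)=132 f(12,2)=297 f(12,4)=275 f(12,6)=154 f(12,8)=54 f(12,10)=11 f(12,12)=1
Σ_s f(12,s) = 924
P = 924/4096 = 231/1024

Answer: 231/1024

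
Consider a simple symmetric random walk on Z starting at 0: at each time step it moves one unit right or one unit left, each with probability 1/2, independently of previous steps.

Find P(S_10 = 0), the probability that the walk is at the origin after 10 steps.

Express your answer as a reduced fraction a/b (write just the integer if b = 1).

Answer: 63/256

Derivation:
To return to 0 after 10 steps: need exactly 5 steps of +1 and 5 of -1.
Favorable paths: C(10,5) = 252
Total paths: 2^10 = 1024
P = 252/1024 = 63/256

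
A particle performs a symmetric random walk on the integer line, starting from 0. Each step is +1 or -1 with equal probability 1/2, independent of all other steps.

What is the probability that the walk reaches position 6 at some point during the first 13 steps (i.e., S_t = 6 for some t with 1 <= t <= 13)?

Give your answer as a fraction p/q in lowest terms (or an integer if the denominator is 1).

Count via complement. Let g(t,s) = #length-t paths at position s with S_1..S_t all ≠ 6.
g(t,s) = g(t-1,s-1) + g(t-1,s+1) for s ≠ 6; g(t,6) = 0.
t=0: g(0,0)=1
t=1: g(1,-1)=1 g(1,1)=1
t=2: g(2,-2)=1 g(2,0)=2 g(2,2)=1
t=3: g(3,-3)=1 g(3,-1)=3 g(3,1)=3 g(3,3)=1
t=4: g(4,-4)=1 g(4,-2)=4 g(4,0)=6 g(4,2)=4 g(4,4)=1
t=5: g(5,-5)=1 g(5,-3)=5 g(5,-1)=10 g(5,1)=10 g(5,3)=5 g(5,5)=1
t=6: g(6,-6)=1 g(6,-4)=6 g(6,-2)=15 g(6,0)=20 g(6,2)=15 g(6,4)=6
t=7: g(7,-7)=1 g(7,-5)=7 g(7,-3)=21 g(7,-1)=35 g(7,1)=35 g(7,3)=21 g(7,5)=6
t=8: g(8,-8)=1 g(8,-6)=8 g(8,-4)=28 g(8,-2)=56 g(8,0)=70 g(8,2)=56 g(8,4)=27
t=9: g(9,-9)=1 g(9,-7)=9 g(9,-5)=36 g(9,-3)=84 g(9,-1)=126 g(9,1)=126 g(9,3)=83 g(9,5)=27
t=10: g(10,-10)=1 g(10,-8)=10 g(10,-6)=45 g(10,-4)=120 g(10,-2)=210 g(10,0)=252 g(10,2)=209 g(10,4)=110
t=11: g(11,-11)=1 g(11,-9)=11 g(11,-7)=55 g(11,-5)=165 g(11,-3)=330 g(11,-1)=462 g(11,1)=461 g(11,3)=319 g(11,5)=110
t=12: g(12,-12)=1 g(12,-10)=12 g(12,-8)=66 g(12,-6)=220 g(12,-4)=495 g(12,-2)=792 g(12,0)=923 g(12,2)=780 g(12,4)=429
t=13: g(13,-13)=1 g(13,-11)=13 g(13,-9)=78 g(13,-7)=286 g(13,-5)=715 g(13,-3)=1287 g(13,-1)=1715 g(13,1)=1703 g(13,3)=1209 g(13,5)=429
Paths never hitting 6: Σ_s g(13,s) = 7436
Paths hitting 6: 2^13 - 7436 = 756
P = 756/8192 = 189/2048

Answer: 189/2048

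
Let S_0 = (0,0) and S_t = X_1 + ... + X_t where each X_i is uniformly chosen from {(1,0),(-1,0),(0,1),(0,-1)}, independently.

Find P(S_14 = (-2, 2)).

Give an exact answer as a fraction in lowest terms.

Let h be the number of horizontal steps (so 14-h are vertical). To end at (-2,2) need (h-2)/2 right-steps and ((14-h)+2)/2 up-steps.
Sum over h with 2 ≤ h ≤ 12, h ≡ 0 (mod 2), 14-h ≡ 0 (mod 2):
h=2: C(14,2)·C(2,0)·C(12,7) = 91·1·792 = 72072
h=4: C(14,4)·C(4,1)·C(10,6) = 1001·4·210 = 840840
h=6: C(14,6)·C(6,2)·C(8,5) = 3003·15·56 = 2522520
h=8: C(14,8)·C(8,3)·C(6,4) = 3003·56·15 = 2522520
h=10: C(14,10)·C(10,4)·C(4,3) = 1001·210·4 = 840840
h=12: C(14,12)·C(12,5)·C(2,2) = 91·792·1 = 72072
Total favorable: 6870864
Total paths: 4^14 = 268435456
P = 6870864/268435456 = 429429/16777216

Answer: 429429/16777216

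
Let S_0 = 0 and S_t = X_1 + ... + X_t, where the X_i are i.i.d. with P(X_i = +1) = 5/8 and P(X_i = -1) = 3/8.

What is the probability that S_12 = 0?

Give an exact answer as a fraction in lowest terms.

Answer: 2631234375/17179869184

Derivation:
To be at 0 after 12 steps: need exactly 6 steps of +1 and 6 of -1.
Number of such sequences: C(12,6) = 924
Each has probability (5/8)^6 · (3/8)^6 = 11390625/68719476736
P = 924 · 11390625/68719476736 = 2631234375/17179869184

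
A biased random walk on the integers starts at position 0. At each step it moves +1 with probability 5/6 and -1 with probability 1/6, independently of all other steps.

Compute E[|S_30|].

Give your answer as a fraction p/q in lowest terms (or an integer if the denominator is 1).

S_30 takes values m ≡ 0 (mod 2) with |m| ≤ 30; P(S_30=m) = C(30,(30+m)/2) · (5/6)^((30+m)/2) · (1/6)^((30-m)/2).
Distribution: P(S=-30)=1/221073919720733357899776, P(S=-28)=25/36845653286788892983296, P(S=-26)=3625/73691306573577785966592, P(S=-24)=126875/55268479930183339474944, P(S=-22)=634375/8187922952619753996288, P(S=-20)=8246875/4093961476309876998144, P(S=-18)=1030859375/24563768857859261988864, P(S=-16)=736328125/1023490369077469249536, P(S=-14)=84677734375/8187922952619753996288, P(S=-12)=4657275390625/36845653286788892983296, P(S=-10)=32600927734375/24563768857859261988864, P(S=-8)=74093017578125/6140942214464815497216, P(S=-6)=7038836669921875/73691306573577785966592, P(S=-4)=2707244873046875/4093961476309876998144, P(S=-2)=32873687744140625/8187922952619753996288, P(S=0)=32873687744140625/1535235553616203874304, P(S=2)=821842193603515625/8187922952619753996288, P(S=4)=1692028045654296875/4093961476309876998144, P(S=6)=109981822967529296875/73691306573577785966592, P(S=8)=28942584991455078125/6140942214464815497216, P(S=10)=318368434906005859375/24563768857859261988864, P(S=12)=1137030124664306640625/36845653286788892983296, P(S=14)=516831874847412109375/8187922952619753996288, P(S=16)=112354755401611328125/1023490369077469249536, P(S=18)=3932416439056396484375/24563768857859261988864, P(S=20)=786483287811279296875/4093961476309876998144, P(S=22)=1512467861175537109375/8187922952619753996288, P(S=24)=7562339305877685546875/55268479930183339474944, P(S=26)=5401670932769775390625/73691306573577785966592, P(S=28)=931322574615478515625/36845653286788892983296, P(S=30)=931322574615478515625/221073919720733357899776
E[|S_30|] = Σ_m |m|·P(S_30=m) = 1705819219516473776815/85290864089789104128

Answer: 1705819219516473776815/85290864089789104128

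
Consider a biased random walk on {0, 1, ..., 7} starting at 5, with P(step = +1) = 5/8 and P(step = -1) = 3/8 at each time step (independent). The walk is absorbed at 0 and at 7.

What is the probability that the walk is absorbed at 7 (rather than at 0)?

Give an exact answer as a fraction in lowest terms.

Answer: 36025/37969

Derivation:
Biased walk: p = 5/8, q = 3/8, r = q/p = 3/5
Gambler's ruin: P(hit 7 before 0 | start at 5) = (1 - r^a)/(1 - r^N)
r^5 = 243/3125; r^7 = 2187/78125
P = (1 - 243/3125) / (1 - 2187/78125) = 2882/3125 / 75938/78125 = 36025/37969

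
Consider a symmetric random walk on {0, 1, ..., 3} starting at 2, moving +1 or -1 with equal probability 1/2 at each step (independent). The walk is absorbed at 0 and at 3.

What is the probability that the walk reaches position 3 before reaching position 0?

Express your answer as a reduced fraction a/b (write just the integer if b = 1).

Answer: 2/3

Derivation:
Symmetric walk (p = 1/2): the harmonic-function argument gives P(hit 3 before 0 | start at 2) = a/N.
P = 2/3 = 2/3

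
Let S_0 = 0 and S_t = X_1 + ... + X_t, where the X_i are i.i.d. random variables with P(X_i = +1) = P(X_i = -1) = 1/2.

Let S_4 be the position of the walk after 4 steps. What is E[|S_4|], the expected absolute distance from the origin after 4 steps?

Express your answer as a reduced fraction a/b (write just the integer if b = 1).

S_4 takes values m ≡ 0 (mod 2) with |m| ≤ 4; P(S_4=m) = C(4,(4+m)/2)/2^4.
Total paths: 2^4 = 16
Distribution: P(S=-4)=1/16, P(S=-2)=4/16, P(S=0)=6/16, P(S=2)=4/16, P(S=4)=1/16
E[|S_4|] = Σ_m |m|·P(S_4=m) = 24/16 = 3/2

Answer: 3/2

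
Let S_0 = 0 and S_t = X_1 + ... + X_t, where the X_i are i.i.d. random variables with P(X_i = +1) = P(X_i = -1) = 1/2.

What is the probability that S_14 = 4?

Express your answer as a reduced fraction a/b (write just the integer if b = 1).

To reach position 4 after 14 steps: need 9 steps of +1 and 5 of -1.
Favorable paths: C(14,9) = 2002
Total paths: 2^14 = 16384
P = 2002/16384 = 1001/8192

Answer: 1001/8192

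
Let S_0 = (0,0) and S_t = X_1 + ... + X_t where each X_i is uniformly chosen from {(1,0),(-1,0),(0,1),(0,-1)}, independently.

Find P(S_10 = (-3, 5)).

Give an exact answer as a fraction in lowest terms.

Answer: 525/262144

Derivation:
Let h be the number of horizontal steps (so 10-h are vertical). To end at (-3,5) need (h-3)/2 right-steps and ((10-h)+5)/2 up-steps.
Sum over h with 3 ≤ h ≤ 5, h ≡ 1 (mod 2), 10-h ≡ 1 (mod 2):
h=3: C(10,3)·C(3,0)·C(7,6) = 120·1·7 = 840
h=5: C(10,5)·C(5,1)·C(5,5) = 252·5·1 = 1260
Total favorable: 2100
Total paths: 4^10 = 1048576
P = 2100/1048576 = 525/262144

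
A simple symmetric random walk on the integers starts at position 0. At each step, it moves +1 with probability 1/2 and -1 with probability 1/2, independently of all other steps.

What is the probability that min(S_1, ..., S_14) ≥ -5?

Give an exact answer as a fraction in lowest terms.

Answer: 14443/16384

Derivation:
Let f(t,s) = #length-t paths at position s with S_1..S_t all ≥ -5.
f(t,s) = f(t-1,s-1) + f(t-1,s+1) for s ≥ -5; f(t,s) = 0 for s < -5.
t=0: f(0,0)=1
t=1: f(1,-1)=1 f(1,1)=1
t=2: f(2,-2)=1 f(2,0)=2 f(2,2)=1
t=3: f(3,-3)=1 f(3,-1)=3 f(3,1)=3 f(3,3)=1
t=4: f(4,-4)=1 f(4,-2)=4 f(4,0)=6 f(4,2)=4 f(4,4)=1
t=5: f(5,-5)=1 f(5,-3)=5 f(5,-1)=10 f(5,1)=10 f(5,3)=5 f(5,5)=1
t=6: f(6,-4)=6 f(6,-2)=15 f(6,0)=20 f(6,2)=15 f(6,4)=6 f(6,6)=1
t=7: f(7,-5)=6 f(7,-3)=21 f(7,-1)=35 f(7,1)=35 f(7,3)=21 f(7,5)=7 f(7,7)=1
t=8: f(8,-4)=27 f(8,-2)=56 f(8,0)=70 f(8,2)=56 f(8,4)=28 f(8,6)=8 f(8,8)=1
t=9: f(9,-5)=27 f(9,-3)=83 f(9,-1)=126 f(9,1)=126 f(9,3)=84 f(9,5)=36 f(9,7)=9 f(9,9)=1
t=10: f(10,-4)=110 f(10,-2)=209 f(10,0)=252 f(10,2)=210 f(10,4)=120 f(10,6)=45 f(10,8)=10 f(10,10)=1
t=11: f(11,-5)=110 f(11,-3)=319 f(11,-1)=461 f(11,1)=462 f(11,3)=330 f(11,5)=165 f(11,7)=55 f(11,9)=11 f(11,11)=1
t=12: f(12,-4)=429 f(12,-2)=780 f(12,0)=923 f(12,2)=792 f(12,4)=495 f(12,6)=220 f(12,8)=66 f(12,10)=12 f(12,12)=1
t=13: f(13,-5)=429 f(13,-3)=1209 f(13,-1)=1703 f(13,1)=1715 f(13,3)=1287 f(13,5)=715 f(13,7)=286 f(13,9)=78 f(13,11)=13 f(13,13)=1
t=14: f(14,-4)=1638 f(14,-2)=2912 f(14,0)=3418 f(14,2)=3002 f(14,4)=2002 f(14,6)=1001 f(14,8)=364 f(14,10)=91 f(14,12)=14 f(14,14)=1
Σ_s f(14,s) = 14443
P = 14443/16384 = 14443/16384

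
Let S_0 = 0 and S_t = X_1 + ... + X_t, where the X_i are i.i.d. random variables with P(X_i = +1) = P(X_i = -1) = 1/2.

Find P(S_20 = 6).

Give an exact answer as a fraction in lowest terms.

Answer: 4845/65536

Derivation:
To reach position 6 after 20 steps: need 13 steps of +1 and 7 of -1.
Favorable paths: C(20,13) = 77520
Total paths: 2^20 = 1048576
P = 77520/1048576 = 4845/65536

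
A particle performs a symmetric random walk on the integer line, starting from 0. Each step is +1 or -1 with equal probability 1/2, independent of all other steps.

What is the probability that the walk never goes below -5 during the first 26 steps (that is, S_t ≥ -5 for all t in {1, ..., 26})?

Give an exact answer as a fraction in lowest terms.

Answer: 50480055/67108864

Derivation:
Let f(t,s) = #length-t paths at position s with S_1..S_t all ≥ -5.
f(t,s) = f(t-1,s-1) + f(t-1,s+1) for s ≥ -5; f(t,s) = 0 for s < -5.
t=0: f(0,0)=1
t=1: f(1,-1)=1 f(1,1)=1
t=2: f(2,-2)=1 f(2,0)=2 f(2,2)=1
t=3: f(3,-3)=1 f(3,-1)=3 f(3,1)=3 f(3,3)=1
t=4: f(4,-4)=1 f(4,-2)=4 f(4,0)=6 f(4,2)=4 f(4,4)=1
t=5: f(5,-5)=1 f(5,-3)=5 f(5,-1)=10 f(5,1)=10 f(5,3)=5 f(5,5)=1
t=6: f(6,-4)=6 f(6,-2)=15 f(6,0)=20 f(6,2)=15 f(6,4)=6 f(6,6)=1
t=7: f(7,-5)=6 f(7,-3)=21 f(7,-1)=35 f(7,1)=35 f(7,3)=21 f(7,5)=7 f(7,7)=1
t=8: f(8,-4)=27 f(8,-2)=56 f(8,0)=70 f(8,2)=56 f(8,4)=28 f(8,6)=8 f(8,8)=1
t=9: f(9,-5)=27 f(9,-3)=83 f(9,-1)=126 f(9,1)=126 f(9,3)=84 f(9,5)=36 f(9,7)=9 f(9,9)=1
t=10: f(10,-4)=110 f(10,-2)=209 f(10,0)=252 f(10,2)=210 f(10,4)=120 f(10,6)=45 f(10,8)=10 f(10,10)=1
t=11: f(11,-5)=110 f(11,-3)=319 f(11,-1)=461 f(11,1)=462 f(11,3)=330 f(11,5)=165 f(11,7)=55 f(11,9)=11 f(11,11)=1
t=12: f(12,-4)=429 f(12,-2)=780 f(12,0)=923 f(12,2)=792 f(12,4)=495 f(12,6)=220 f(12,8)=66 f(12,10)=12 f(12,12)=1
t=13: f(13,-5)=429 f(13,-3)=1209 f(13,-1)=1703 f(13,1)=1715 f(13,3)=1287 f(13,5)=715 f(13,7)=286 f(13,9)=78 f(13,11)=13 f(13,13)=1
t=14: f(14,-4)=1638 f(14,-2)=2912 f(14,0)=3418 f(14,2)=3002 f(14,4)=2002 f(14,6)=1001 f(14,8)=364 f(14,10)=91 f(14,12)=14 f(14,14)=1
t=15: f(15,-5)=1638 f(15,-3)=4550 f(15,-1)=6330 f(15,1)=6420 f(15,3)=5004 f(15,5)=3003 f(15,7)=1365 f(15,9)=455 f(15,11)=105 f(15,13)=15 f(15,15)=1
t=16: f(16,-4)=6188 f(16,-2)=10880 f(16,0)=12750 f(16,2)=11424 f(16,4)=8007 f(16,6)=4368 f(16,8)=1820 f(16,10)=560 f(16,12)=120 f(16,14)=16 f(16,16)=1
t=17: f(17,-5)=6188 f(17,-3)=17068 f(17,-1)=23630 f(17,1)=24174 f(17,3)=19431 f(17,5)=12375 f(17,7)=6188 f(17,9)=2380 f(17,11)=680 f(17,13)=136 f(17,15)=17 f(17,17)=1
t=18: f(18,-4)=23256 f(18,-2)=40698 f(18,0)=47804 f(18,2)=43605 f(18,4)=31806 f(18,6)=18563 f(18,8)=8568 f(18,10)=3060 f(18,12)=816 f(18,14)=153 f(18,16)=18 f(18,18)=1
t=19: f(19,-5)=23256 f(19,-3)=63954 f(19,-1)=88502 f(19,1)=91409 f(19,3)=75411 f(19,5)=50369 f(19,7)=27131 f(19,9)=11628 f(19,11)=3876 f(19,13)=969 f(19,15)=171 f(19,17)=19 f(19,19)=1
t=20: f(20,-4)=87210 f(20,-2)=152456 f(20,0)=179911 f(20,2)=166820 f(20,4)=125780 f(20,6)=77500 f(20,8)=38759 f(20,10)=15504 f(20,12)=4845 f(20,14)=1140 f(20,16)=190 f(20,18)=20 f(20,20)=1
t=21: f(21,-5)=87210 f(21,-3)=239666 f(21,-1)=332367 f(21,1)=346731 f(21,3)=292600 f(21,5)=203280 f(21,7)=116259 f(21,9)=54263 f(21,11)=20349 f(21,13)=5985 f(21,15)=1330 f(21,17)=210 f(21,19)=21 f(21,21)=1
t=22: f(22,-4)=326876 f(22,-2)=572033 f(22,0)=679098 f(22,2)=639331 f(22,4)=495880 f(22,6)=319539 f(22,8)=170522 f(22,10)=74612 f(22,12)=26334 f(22,14)=7315 f(22,16)=1540 f(22,18)=231 f(22,20)=22 f(22,22)=1
t=23: f(23,-5)=326876 f(23,-3)=898909 f(23,-1)=1251131 f(23,1)=1318429 f(23,3)=1135211 f(23,5)=815419 f(23,7)=490061 f(23,9)=245134 f(23,11)=100946 f(23,13)=33649 f(23,15)=8855 f(23,17)=1771 f(23,19)=253 f(23,21)=23 f(23,23)=1
t=24: f(24,-4)=1225785 f(24,-2)=2150040 f(24,0)=2569560 f(24,2)=2453640 f(24,4)=1950630 f(24,6)=1305480 f(24,8)=735195 f(24,10)=346080 f(24,12)=134595 f(24,14)=42504 f(24,16)=10626 f(24,18)=2024 f(24,20)=276 f(24,22)=24 f(24,24)=1
t=25: f(25,-5)=1225785 f(25,-3)=3375825 f(25,-1)=4719600 f(25,1)=5023200 f(25,3)=4404270 f(25,5)=3256110 f(25,7)=2040675 f(25,9)=1081275 f(25,11)=480675 f(25,13)=177099 f(25,15)=53130 f(25,17)=12650 f(25,19)=2300 f(25,21)=300 f(25,23)=25 f(25,25)=1
t=26: f(26,-4)=4601610 f(26,-2)=8095425 f(26,0)=9742800 f(26,2)=9427470 f(26,4)=7660380 f(26,6)=5296785 f(26,8)=3121950 f(26,10)=1561950 f(26,12)=657774 f(26,14)=230229 f(26,16)=65780 f(26,18)=14950 f(26,20)=2600 f(26,22)=325 f(26,24)=26 f(26,26)=1
Σ_s f(26,s) = 50480055
P = 50480055/67108864 = 50480055/67108864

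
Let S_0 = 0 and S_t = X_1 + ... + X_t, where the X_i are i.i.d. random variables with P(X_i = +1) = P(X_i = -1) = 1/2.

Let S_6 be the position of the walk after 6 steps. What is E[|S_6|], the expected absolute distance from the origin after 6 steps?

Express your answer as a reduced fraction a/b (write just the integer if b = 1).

Answer: 15/8

Derivation:
S_6 takes values m ≡ 0 (mod 2) with |m| ≤ 6; P(S_6=m) = C(6,(6+m)/2)/2^6.
Total paths: 2^6 = 64
Distribution: P(S=-6)=1/64, P(S=-4)=6/64, P(S=-2)=15/64, P(S=0)=20/64, P(S=2)=15/64, P(S=4)=6/64, P(S=6)=1/64
E[|S_6|] = Σ_m |m|·P(S_6=m) = 120/64 = 15/8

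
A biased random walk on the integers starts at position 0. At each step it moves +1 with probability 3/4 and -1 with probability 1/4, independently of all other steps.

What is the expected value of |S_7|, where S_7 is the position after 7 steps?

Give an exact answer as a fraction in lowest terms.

S_7 takes values m ≡ 1 (mod 2) with |m| ≤ 7; P(S_7=m) = C(7,(7+m)/2) · (3/4)^((7+m)/2) · (1/4)^((7-m)/2).
Distribution: P(S=-7)=1/16384, P(S=-5)=21/16384, P(S=-3)=189/16384, P(S=-1)=945/16384, P(S=1)=2835/16384, P(S=3)=5103/16384, P(S=5)=5103/16384, P(S=7)=2187/16384
E[|S_7|] = Σ_m |m|·P(S_7=m) = 3787/1024

Answer: 3787/1024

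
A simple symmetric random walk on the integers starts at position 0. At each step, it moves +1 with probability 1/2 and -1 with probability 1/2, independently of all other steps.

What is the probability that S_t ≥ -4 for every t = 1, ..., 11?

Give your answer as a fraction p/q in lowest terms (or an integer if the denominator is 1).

Answer: 1749/2048

Derivation:
Let f(t,s) = #length-t paths at position s with S_1..S_t all ≥ -4.
f(t,s) = f(t-1,s-1) + f(t-1,s+1) for s ≥ -4; f(t,s) = 0 for s < -4.
t=0: f(0,0)=1
t=1: f(1,-1)=1 f(1,1)=1
t=2: f(2,-2)=1 f(2,0)=2 f(2,2)=1
t=3: f(3,-3)=1 f(3,-1)=3 f(3,1)=3 f(3,3)=1
t=4: f(4,-4)=1 f(4,-2)=4 f(4,0)=6 f(4,2)=4 f(4,4)=1
t=5: f(5,-3)=5 f(5,-1)=10 f(5,1)=10 f(5,3)=5 f(5,5)=1
t=6: f(6,-4)=5 f(6,-2)=15 f(6,0)=20 f(6,2)=15 f(6,4)=6 f(6,6)=1
t=7: f(7,-3)=20 f(7,-1)=35 f(7,1)=35 f(7,3)=21 f(7,5)=7 f(7,7)=1
t=8: f(8,-4)=20 f(8,-2)=55 f(8,0)=70 f(8,2)=56 f(8,4)=28 f(8,6)=8 f(8,8)=1
t=9: f(9,-3)=75 f(9,-1)=125 f(9,1)=126 f(9,3)=84 f(9,5)=36 f(9,7)=9 f(9,9)=1
t=10: f(10,-4)=75 f(10,-2)=200 f(10,0)=251 f(10,2)=210 f(10,4)=120 f(10,6)=45 f(10,8)=10 f(10,10)=1
t=11: f(11,-3)=275 f(11,-1)=451 f(11,1)=461 f(11,3)=330 f(11,5)=165 f(11,7)=55 f(11,9)=11 f(11,11)=1
Σ_s f(11,s) = 1749
P = 1749/2048 = 1749/2048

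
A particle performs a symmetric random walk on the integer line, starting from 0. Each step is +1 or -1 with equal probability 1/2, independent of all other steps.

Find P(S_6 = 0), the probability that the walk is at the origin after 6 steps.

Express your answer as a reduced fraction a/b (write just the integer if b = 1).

Answer: 5/16

Derivation:
To return to 0 after 6 steps: need exactly 3 steps of +1 and 3 of -1.
Favorable paths: C(6,3) = 20
Total paths: 2^6 = 64
P = 20/64 = 5/16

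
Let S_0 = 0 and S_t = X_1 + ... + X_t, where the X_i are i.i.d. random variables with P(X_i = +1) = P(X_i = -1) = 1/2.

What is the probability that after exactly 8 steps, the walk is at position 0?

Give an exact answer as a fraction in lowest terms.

To return to 0 after 8 steps: need exactly 4 steps of +1 and 4 of -1.
Favorable paths: C(8,4) = 70
Total paths: 2^8 = 256
P = 70/256 = 35/128

Answer: 35/128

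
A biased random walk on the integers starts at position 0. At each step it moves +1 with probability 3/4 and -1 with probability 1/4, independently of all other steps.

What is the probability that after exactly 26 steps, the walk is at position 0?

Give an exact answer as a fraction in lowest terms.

Answer: 2072739474225/562949953421312

Derivation:
To be at 0 after 26 steps: need exactly 13 steps of +1 and 13 of -1.
Number of such sequences: C(26,13) = 10400600
Each has probability (3/4)^13 · (1/4)^13 = 1594323/4503599627370496
P = 10400600 · 1594323/4503599627370496 = 2072739474225/562949953421312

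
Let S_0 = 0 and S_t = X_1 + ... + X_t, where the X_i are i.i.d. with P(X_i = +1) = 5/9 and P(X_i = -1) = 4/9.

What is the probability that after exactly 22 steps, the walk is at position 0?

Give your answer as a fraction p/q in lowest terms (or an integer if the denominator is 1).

Answer: 48157491200000000000/328256967394537077627

Derivation:
To be at 0 after 22 steps: need exactly 11 steps of +1 and 11 of -1.
Number of such sequences: C(22,11) = 705432
Each has probability (5/9)^11 · (4/9)^11 = 204800000000000/984770902183611232881
P = 705432 · 204800000000000/984770902183611232881 = 48157491200000000000/328256967394537077627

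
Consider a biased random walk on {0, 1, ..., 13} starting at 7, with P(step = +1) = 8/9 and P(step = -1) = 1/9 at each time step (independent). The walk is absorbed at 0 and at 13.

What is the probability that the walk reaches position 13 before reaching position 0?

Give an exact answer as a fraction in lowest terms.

Biased walk: p = 8/9, q = 1/9, r = q/p = 1/8
Gambler's ruin: P(hit 13 before 0 | start at 7) = (1 - r^a)/(1 - r^N)
r^7 = 1/2097152; r^13 = 1/549755813888
P = (1 - 1/2097152) / (1 - 1/549755813888) = 2097151/2097152 / 549755813887/549755813888 = 78536507392/78536544841

Answer: 78536507392/78536544841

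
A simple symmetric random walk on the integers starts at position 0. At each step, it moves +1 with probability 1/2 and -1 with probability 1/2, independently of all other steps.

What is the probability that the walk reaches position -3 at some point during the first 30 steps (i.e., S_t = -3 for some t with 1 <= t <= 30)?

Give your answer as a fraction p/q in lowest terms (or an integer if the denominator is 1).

Answer: 313889477/536870912

Derivation:
Count via complement. Let g(t,s) = #length-t paths at position s with S_1..S_t all ≠ -3.
g(t,s) = g(t-1,s-1) + g(t-1,s+1) for s ≠ -3; g(t,-3) = 0.
t=0: g(0,0)=1
t=1: g(1,-1)=1 g(1,1)=1
t=2: g(2,-2)=1 g(2,0)=2 g(2,2)=1
t=3: g(3,-1)=3 g(3,1)=3 g(3,3)=1
t=4: g(4,-2)=3 g(4,0)=6 g(4,2)=4 g(4,4)=1
t=5: g(5,-1)=9 g(5,1)=10 g(5,3)=5 g(5,5)=1
t=6: g(6,-2)=9 g(6,0)=19 g(6,2)=15 g(6,4)=6 g(6,6)=1
t=7: g(7,-1)=28 g(7,1)=34 g(7,3)=21 g(7,5)=7 g(7,7)=1
t=8: g(8,-2)=28 g(8,0)=62 g(8,2)=55 g(8,4)=28 g(8,6)=8 g(8,8)=1
t=9: g(9,-1)=90 g(9,1)=117 g(9,3)=83 g(9,5)=36 g(9,7)=9 g(9,9)=1
t=10: g(10,-2)=90 g(10,0)=207 g(10,2)=200 g(10,4)=119 g(10,6)=45 g(10,8)=10 g(10,10)=1
t=11: g(11,-1)=297 g(11,1)=407 g(11,3)=319 g(11,5)=164 g(11,7)=55 g(11,9)=11 g(11,11)=1
t=12: g(12,-2)=297 g(12,0)=704 g(12,2)=726 g(12,4)=483 g(12,6)=219 g(12,8)=66 g(12,10)=12 g(12,12)=1
t=13: g(13,-1)=1001 g(13,1)=1430 g(13,3)=1209 g(13,5)=702 g(13,7)=285 g(13,9)=78 g(13,11)=13 g(13,13)=1
t=14: g(14,-2)=1001 g(14,0)=2431 g(14,2)=2639 g(14,4)=1911 g(14,6)=987 g(14,8)=363 g(14,10)=91 g(14,12)=14 g(14,14)=1
t=15: g(15,-1)=3432 g(15,1)=5070 g(15,3)=4550 g(15,5)=2898 g(15,7)=1350 g(15,9)=454 g(15,11)=105 g(15,13)=15 g(15,15)=1
t=16: g(16,-2)=3432 g(16,0)=8502 g(16,2)=9620 g(16,4)=7448 g(16,6)=4248 g(16,8)=1804 g(16,10)=559 g(16,12)=120 g(16,14)=16 g(16,16)=1
t=17: g(17,-1)=11934 g(17,1)=18122 g(17,3)=17068 g(17,5)=11696 g(17,7)=6052 g(17,9)=2363 g(17,11)=679 g(17,13)=136 g(17,15)=17 g(17,17)=1
t=18: g(18,-2)=11934 g(18,0)=30056 g(18,2)=35190 g(18,4)=28764 g(18,6)=17748 g(18,8)=8415 g(18,10)=3042 g(18,12)=815 g(18,14)=153 g(18,16)=18 g(18,18)=1
t=19: g(19,-1)=41990 g(19,1)=65246 g(19,3)=63954 g(19,5)=46512 g(19,7)=26163 g(19,9)=11457 g(19,11)=3857 g(19,13)=968 g(19,15)=171 g(19,17)=19 g(19,19)=1
t=20: g(20,-2)=41990 g(20,0)=107236 g(20,2)=129200 g(20,4)=110466 g(20,6)=72675 g(20,8)=37620 g(20,10)=15314 g(20,12)=4825 g(20,14)=1139 g(20,16)=190 g(20,18)=20 g(20,20)=1
t=21: g(21,-1)=149226 g(21,1)=236436 g(21,3)=239666 g(21,5)=183141 g(21,7)=110295 g(21,9)=52934 g(21,11)=20139 g(21,13)=5964 g(21,15)=1329 g(21,17)=210 g(21,19)=21 g(21,21)=1
t=22: g(22,-2)=149226 g(22,0)=385662 g(22,2)=476102 g(22,4)=422807 g(22,6)=293436 g(22,8)=163229 g(22,10)=73073 g(22,12)=26103 g(22,14)=7293 g(22,16)=1539 g(22,18)=231 g(22,20)=22 g(22,22)=1
t=23: g(23,-1)=534888 g(23,1)=861764 g(23,3)=898909 g(23,5)=716243 g(23,7)=456665 g(23,9)=236302 g(23,11)=99176 g(23,13)=33396 g(23,15)=8832 g(23,17)=1770 g(23,19)=253 g(23,21)=23 g(23,23)=1
t=24: g(24,-2)=534888 g(24,0)=1396652 g(24,2)=1760673 g(24,4)=1615152 g(24,6)=1172908 g(24,8)=692967 g(24,10)=335478 g(24,12)=132572 g(24,14)=42228 g(24,16)=10602 g(24,18)=2023 g(24,20)=276 g(24,22)=24 g(24,24)=1
t=25: g(25,-1)=1931540 g(25,1)=3157325 g(25,3)=3375825 g(25,5)=2788060 g(25,7)=1865875 g(25,9)=1028445 g(25,11)=468050 g(25,13)=174800 g(25,15)=52830 g(25,17)=12625 g(25,19)=2299 g(25,21)=300 g(25,23)=25 g(25,25)=1
t=26: g(26,-2)=1931540 g(26,0)=5088865 g(26,2)=6533150 g(26,4)=6163885 g(26,6)=4653935 g(26,8)=2894320 g(26,10)=1496495 g(26,12)=642850 g(26,14)=227630 g(26,16)=65455 g(26,18)=14924 g(26,20)=2599 g(26,22)=325 g(26,24)=26 g(26,26)=1
t=27: g(27,-1)=7020405 g(27,1)=11622015 g(27,3)=12697035 g(27,5)=10817820 g(27,7)=7548255 g(27,9)=4390815 g(27,11)=2139345 g(27,13)=870480 g(27,15)=293085 g(27,17)=80379 g(27,19)=17523 g(27,21)=2924 g(27,23)=351 g(27,25)=27 g(27,27)=1
t=28: g(28,-2)=7020405 g(28,0)=18642420 g(28,2)=24319050 g(28,4)=23514855 g(28,6)=18366075 g(28,8)=11939070 g(28,10)=6530160 g(28,12)=3009825 g(28,14)=1163565 g(28,16)=373464 g(28,18)=97902 g(28,20)=20447 g(28,22)=3275 g(28,24)=378 g(28,26)=28 g(28,28)=1
t=29: g(29,-1)=25662825 g(29,1)=42961470 g(29,3)=47833905 g(29,5)=41880930 g(29,7)=30305145 g(29,9)=18469230 g(29,11)=9539985 g(29,13)=4173390 g(29,15)=1537029 g(29,17)=471366 g(29,19)=118349 g(29,21)=23722 g(29,23)=3653 g(29,25)=406 g(29,27)=29 g(29,29)=1
t=30: g(30,-2)=25662825 g(30,0)=68624295 g(30,2)=90795375 g(30,4)=89714835 g(30,6)=72186075 g(30,8)=48774375 g(30,10)=28009215 g(30,12)=13713375 g(30,14)=5710419 g(30,16)=2008395 g(30,18)=589715 g(30,20)=142071 g(30,22)=27375 g(30,24)=4059 g(30,26)=435 g(30,28)=30 g(30,30)=1
Paths never hitting -3: Σ_s g(30,s) = 445962870
Paths hitting -3: 2^30 - 445962870 = 627778954
P = 627778954/1073741824 = 313889477/536870912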